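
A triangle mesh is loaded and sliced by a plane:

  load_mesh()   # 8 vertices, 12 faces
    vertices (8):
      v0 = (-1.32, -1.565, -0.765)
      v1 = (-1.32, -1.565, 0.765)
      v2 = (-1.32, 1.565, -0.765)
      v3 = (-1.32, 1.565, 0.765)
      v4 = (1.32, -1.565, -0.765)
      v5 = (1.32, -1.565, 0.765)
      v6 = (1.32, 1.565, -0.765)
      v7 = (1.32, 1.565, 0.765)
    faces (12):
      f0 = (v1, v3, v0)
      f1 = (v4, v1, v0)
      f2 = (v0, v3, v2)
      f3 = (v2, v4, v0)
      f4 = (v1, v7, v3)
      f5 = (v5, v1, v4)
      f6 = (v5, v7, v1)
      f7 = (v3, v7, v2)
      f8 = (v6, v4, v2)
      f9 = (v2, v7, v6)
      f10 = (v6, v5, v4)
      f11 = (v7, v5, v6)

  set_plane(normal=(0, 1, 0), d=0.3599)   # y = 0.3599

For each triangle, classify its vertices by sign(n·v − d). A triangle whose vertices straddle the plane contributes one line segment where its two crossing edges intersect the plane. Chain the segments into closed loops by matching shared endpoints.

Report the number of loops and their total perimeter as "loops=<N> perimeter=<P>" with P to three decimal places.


Straddling triangles (8 of 12):
  (v1,v3,v0) [-+-] → (-1.32, 0.3599, 0.765)–(-1.32, 0.3599, 0.175926)  len=0.5891
  (v0,v3,v2) [-++] → (-1.32, 0.3599, 0.175926)–(-1.32, 0.3599, -0.765)  len=0.9409
  (v2,v4,v0) [+--] → (-0.303558, 0.3599, -0.765)–(-1.32, 0.3599, -0.765)  len=1.0164
  (v1,v7,v3) [-++] → (0.303558, 0.3599, 0.765)–(-1.32, 0.3599, 0.765)  len=1.6236
  (v5,v7,v1) [-+-] → (1.32, 0.3599, 0.765)–(0.303558, 0.3599, 0.765)  len=1.0164
  (v6,v4,v2) [+-+] → (1.32, 0.3599, -0.765)–(-0.303558, 0.3599, -0.765)  len=1.6236
  (v6,v5,v4) [+--] → (1.32, 0.3599, -0.175926)–(1.32, 0.3599, -0.765)  len=0.5891
  (v7,v5,v6) [+-+] → (1.32, 0.3599, 0.765)–(1.32, 0.3599, -0.175926)  len=0.9409

Chained into 1 loop(s):
  loop 1: 8 segments, perimeter = 8.3400
Total perimeter = 8.340

loops=1 perimeter=8.340


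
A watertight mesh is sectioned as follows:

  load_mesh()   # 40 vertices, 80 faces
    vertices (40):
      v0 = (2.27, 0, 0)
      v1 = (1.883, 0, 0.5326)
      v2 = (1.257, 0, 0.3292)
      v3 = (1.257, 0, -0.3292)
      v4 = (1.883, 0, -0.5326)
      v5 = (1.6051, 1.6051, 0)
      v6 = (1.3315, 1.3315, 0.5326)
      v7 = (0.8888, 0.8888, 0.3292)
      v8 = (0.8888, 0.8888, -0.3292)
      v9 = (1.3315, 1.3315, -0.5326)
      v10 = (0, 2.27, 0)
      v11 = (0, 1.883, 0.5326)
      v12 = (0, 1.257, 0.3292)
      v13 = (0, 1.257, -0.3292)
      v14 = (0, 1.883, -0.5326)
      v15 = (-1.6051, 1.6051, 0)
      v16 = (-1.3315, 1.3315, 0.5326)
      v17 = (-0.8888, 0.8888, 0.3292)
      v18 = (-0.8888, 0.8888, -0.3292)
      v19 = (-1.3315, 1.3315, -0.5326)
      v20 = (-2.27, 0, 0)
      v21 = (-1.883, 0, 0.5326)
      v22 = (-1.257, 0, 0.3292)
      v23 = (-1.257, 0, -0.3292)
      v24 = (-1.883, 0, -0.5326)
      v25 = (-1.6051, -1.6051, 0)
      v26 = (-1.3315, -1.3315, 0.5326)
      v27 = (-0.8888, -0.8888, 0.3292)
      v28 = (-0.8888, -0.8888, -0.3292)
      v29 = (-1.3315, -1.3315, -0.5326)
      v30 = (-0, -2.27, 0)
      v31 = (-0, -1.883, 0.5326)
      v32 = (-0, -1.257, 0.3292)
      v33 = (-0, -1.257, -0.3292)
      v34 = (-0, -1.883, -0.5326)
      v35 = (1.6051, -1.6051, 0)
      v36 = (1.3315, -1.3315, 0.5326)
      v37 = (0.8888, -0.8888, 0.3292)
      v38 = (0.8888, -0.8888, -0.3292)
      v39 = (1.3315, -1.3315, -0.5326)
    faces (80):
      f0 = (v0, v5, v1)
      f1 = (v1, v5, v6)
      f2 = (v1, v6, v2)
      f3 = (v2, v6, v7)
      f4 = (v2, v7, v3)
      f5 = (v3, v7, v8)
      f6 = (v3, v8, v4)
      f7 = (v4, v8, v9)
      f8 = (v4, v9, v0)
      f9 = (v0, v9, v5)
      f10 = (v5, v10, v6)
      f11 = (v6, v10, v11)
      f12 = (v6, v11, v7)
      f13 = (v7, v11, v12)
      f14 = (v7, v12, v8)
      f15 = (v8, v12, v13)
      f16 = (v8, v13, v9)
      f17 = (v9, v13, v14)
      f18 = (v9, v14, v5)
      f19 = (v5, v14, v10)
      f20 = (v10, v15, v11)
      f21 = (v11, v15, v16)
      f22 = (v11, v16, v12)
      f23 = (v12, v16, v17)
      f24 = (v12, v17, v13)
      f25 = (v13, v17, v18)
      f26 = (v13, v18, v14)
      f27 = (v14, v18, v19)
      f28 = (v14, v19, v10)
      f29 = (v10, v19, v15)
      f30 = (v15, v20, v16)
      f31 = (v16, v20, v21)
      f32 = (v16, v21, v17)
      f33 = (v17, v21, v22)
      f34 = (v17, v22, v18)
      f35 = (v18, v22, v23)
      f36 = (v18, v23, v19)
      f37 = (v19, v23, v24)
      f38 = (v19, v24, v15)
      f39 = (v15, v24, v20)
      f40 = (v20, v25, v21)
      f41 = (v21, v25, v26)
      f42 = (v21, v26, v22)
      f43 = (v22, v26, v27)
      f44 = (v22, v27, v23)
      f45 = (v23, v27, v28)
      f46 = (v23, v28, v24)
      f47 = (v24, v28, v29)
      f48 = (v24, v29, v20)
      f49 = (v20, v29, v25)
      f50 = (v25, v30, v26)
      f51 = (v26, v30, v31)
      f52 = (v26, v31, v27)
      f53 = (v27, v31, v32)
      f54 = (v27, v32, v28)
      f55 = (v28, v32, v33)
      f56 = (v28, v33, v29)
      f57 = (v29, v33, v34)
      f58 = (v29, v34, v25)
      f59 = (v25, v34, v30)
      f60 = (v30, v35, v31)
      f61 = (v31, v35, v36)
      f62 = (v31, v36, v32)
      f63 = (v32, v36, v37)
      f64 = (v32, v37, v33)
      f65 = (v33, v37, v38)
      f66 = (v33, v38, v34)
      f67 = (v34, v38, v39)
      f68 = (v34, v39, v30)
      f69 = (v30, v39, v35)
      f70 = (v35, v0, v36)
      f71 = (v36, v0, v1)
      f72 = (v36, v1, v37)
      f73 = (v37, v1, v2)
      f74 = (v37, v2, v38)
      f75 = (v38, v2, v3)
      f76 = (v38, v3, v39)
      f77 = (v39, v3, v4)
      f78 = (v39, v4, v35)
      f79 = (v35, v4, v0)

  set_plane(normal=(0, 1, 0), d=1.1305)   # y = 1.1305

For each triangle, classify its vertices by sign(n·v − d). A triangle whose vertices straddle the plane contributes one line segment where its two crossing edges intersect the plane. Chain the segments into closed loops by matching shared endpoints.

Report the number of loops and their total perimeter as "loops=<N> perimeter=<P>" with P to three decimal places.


loops=2 perimeter=8.476

Straddling triangles (24 of 80):
  (v0,v5,v1) [-+-] → (1.8017, 1.1305, 0)–(1.68727, 1.1305, 0.157481)  len=0.1947
  (v1,v5,v6) [-++] → (1.68727, 1.1305, 0.157481)–(1.41475, 1.1305, 0.5326)  len=0.4637
  (v1,v6,v2) [-+-] → (1.41475, 1.1305, 0.5326)–(1.32025, 1.1305, 0.501895)  len=0.0994
  (v2,v6,v7) [-+-] → (1.32025, 1.1305, 0.501895)–(1.1305, 1.1305, 0.44025)  len=0.1995
  (v4,v8,v9) [--+] → (1.1305, 1.1305, -0.44025)–(1.41475, 1.1305, -0.5326)  len=0.2989
  (v4,v9,v0) [-+-] → (1.41475, 1.1305, -0.5326)–(1.47317, 1.1305, -0.4522)  len=0.0994
  (v0,v9,v5) [-++] → (1.47317, 1.1305, -0.4522)–(1.8017, 1.1305, 0)  len=0.5589
  (v6,v11,v7) [++-] → (0.672724, 1.1305, 0.378649)–(1.1305, 1.1305, 0.44025)  len=0.4619
  (v7,v11,v12) [-++] → (0.672724, 1.1305, 0.378649)–(0.305359, 1.1305, 0.3292)  len=0.3707
  (v7,v12,v8) [-+-] → (0.305359, 1.1305, 0.3292)–(0.305359, 1.1305, 0.102998)  len=0.2262
  (v8,v12,v13) [-++] → (0.305359, 1.1305, 0.102998)–(0.305359, 1.1305, -0.3292)  len=0.4322
  (v8,v13,v9) [-++] → (0.305359, 1.1305, -0.3292)–(1.1305, 1.1305, -0.44025)  len=0.8326
  (v12,v16,v17) [++-] → (-1.1305, 1.1305, 0.44025)–(-0.305359, 1.1305, 0.3292)  len=0.8326
  (v12,v17,v13) [+-+] → (-0.305359, 1.1305, 0.3292)–(-0.305359, 1.1305, -0.102998)  len=0.4322
  (v13,v17,v18) [+--] → (-0.305359, 1.1305, -0.102998)–(-0.305359, 1.1305, -0.3292)  len=0.2262
  (v13,v18,v14) [+-+] → (-0.305359, 1.1305, -0.3292)–(-0.672724, 1.1305, -0.378649)  len=0.3707
  (v14,v18,v19) [+-+] → (-0.672724, 1.1305, -0.378649)–(-1.1305, 1.1305, -0.44025)  len=0.4619
  (v15,v20,v16) [+-+] → (-1.8017, 1.1305, 0)–(-1.47317, 1.1305, 0.4522)  len=0.5589
  (v16,v20,v21) [+--] → (-1.47317, 1.1305, 0.4522)–(-1.41475, 1.1305, 0.5326)  len=0.0994
  (v16,v21,v17) [+--] → (-1.41475, 1.1305, 0.5326)–(-1.1305, 1.1305, 0.44025)  len=0.2989
  (v18,v23,v19) [--+] → (-1.32025, 1.1305, -0.501895)–(-1.1305, 1.1305, -0.44025)  len=0.1995
  (v19,v23,v24) [+--] → (-1.32025, 1.1305, -0.501895)–(-1.41475, 1.1305, -0.5326)  len=0.0994
  (v19,v24,v15) [+-+] → (-1.41475, 1.1305, -0.5326)–(-1.68727, 1.1305, -0.157481)  len=0.4637
  (v15,v24,v20) [+--] → (-1.68727, 1.1305, -0.157481)–(-1.8017, 1.1305, 0)  len=0.1947

Chained into 2 loop(s):
  loop 1: 12 segments, perimeter = 4.2380
  loop 2: 12 segments, perimeter = 4.2380
Total perimeter = 8.476


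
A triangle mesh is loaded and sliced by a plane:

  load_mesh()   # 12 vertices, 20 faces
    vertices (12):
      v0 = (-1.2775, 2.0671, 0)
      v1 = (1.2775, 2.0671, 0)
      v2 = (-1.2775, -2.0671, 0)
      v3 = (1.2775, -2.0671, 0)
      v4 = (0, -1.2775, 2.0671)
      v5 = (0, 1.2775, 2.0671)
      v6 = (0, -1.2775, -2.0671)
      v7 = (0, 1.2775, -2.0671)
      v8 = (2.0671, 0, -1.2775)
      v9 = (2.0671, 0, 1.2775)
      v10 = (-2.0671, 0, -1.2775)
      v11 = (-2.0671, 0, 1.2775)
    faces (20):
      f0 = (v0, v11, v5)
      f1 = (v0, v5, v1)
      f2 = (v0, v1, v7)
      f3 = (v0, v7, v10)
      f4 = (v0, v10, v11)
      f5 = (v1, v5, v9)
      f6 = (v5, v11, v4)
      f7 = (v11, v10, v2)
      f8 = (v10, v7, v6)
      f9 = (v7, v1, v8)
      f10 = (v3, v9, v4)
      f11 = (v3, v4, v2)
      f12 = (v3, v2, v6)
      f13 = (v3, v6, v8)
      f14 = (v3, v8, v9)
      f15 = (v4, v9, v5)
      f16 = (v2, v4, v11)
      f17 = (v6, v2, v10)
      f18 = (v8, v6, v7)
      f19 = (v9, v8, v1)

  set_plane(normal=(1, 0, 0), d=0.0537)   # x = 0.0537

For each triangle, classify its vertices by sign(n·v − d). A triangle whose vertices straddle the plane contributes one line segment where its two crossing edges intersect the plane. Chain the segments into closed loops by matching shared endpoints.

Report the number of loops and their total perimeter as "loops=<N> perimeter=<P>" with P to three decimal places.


Straddling triangles (10 of 20):
  (v0,v5,v1) [--+] → (0.0537, 1.31069, 1.98021)–(0.0537, 2.0671, 0)  len=2.1198
  (v0,v1,v7) [-+-] → (0.0537, 2.0671, 0)–(0.0537, 1.31069, -1.98021)  len=2.1198
  (v1,v5,v9) [+-+] → (0.0537, 1.31069, 1.98021)–(0.0537, 1.24431, 2.04659)  len=0.0939
  (v7,v1,v8) [-++] → (0.0537, 1.31069, -1.98021)–(0.0537, 1.24431, -2.04659)  len=0.0939
  (v3,v9,v4) [++-] → (0.0537, -1.24431, 2.04659)–(0.0537, -1.31069, 1.98021)  len=0.0939
  (v3,v4,v2) [+--] → (0.0537, -1.31069, 1.98021)–(0.0537, -2.0671, 0)  len=2.1198
  (v3,v2,v6) [+--] → (0.0537, -2.0671, 0)–(0.0537, -1.31069, -1.98021)  len=2.1198
  (v3,v6,v8) [+-+] → (0.0537, -1.31069, -1.98021)–(0.0537, -1.24431, -2.04659)  len=0.0939
  (v4,v9,v5) [-+-] → (0.0537, -1.24431, 2.04659)–(0.0537, 1.24431, 2.04659)  len=2.4886
  (v8,v6,v7) [+--] → (0.0537, -1.24431, -2.04659)–(0.0537, 1.24431, -2.04659)  len=2.4886

Chained into 1 loop(s):
  loop 1: 10 segments, perimeter = 13.8318
Total perimeter = 13.832

loops=1 perimeter=13.832


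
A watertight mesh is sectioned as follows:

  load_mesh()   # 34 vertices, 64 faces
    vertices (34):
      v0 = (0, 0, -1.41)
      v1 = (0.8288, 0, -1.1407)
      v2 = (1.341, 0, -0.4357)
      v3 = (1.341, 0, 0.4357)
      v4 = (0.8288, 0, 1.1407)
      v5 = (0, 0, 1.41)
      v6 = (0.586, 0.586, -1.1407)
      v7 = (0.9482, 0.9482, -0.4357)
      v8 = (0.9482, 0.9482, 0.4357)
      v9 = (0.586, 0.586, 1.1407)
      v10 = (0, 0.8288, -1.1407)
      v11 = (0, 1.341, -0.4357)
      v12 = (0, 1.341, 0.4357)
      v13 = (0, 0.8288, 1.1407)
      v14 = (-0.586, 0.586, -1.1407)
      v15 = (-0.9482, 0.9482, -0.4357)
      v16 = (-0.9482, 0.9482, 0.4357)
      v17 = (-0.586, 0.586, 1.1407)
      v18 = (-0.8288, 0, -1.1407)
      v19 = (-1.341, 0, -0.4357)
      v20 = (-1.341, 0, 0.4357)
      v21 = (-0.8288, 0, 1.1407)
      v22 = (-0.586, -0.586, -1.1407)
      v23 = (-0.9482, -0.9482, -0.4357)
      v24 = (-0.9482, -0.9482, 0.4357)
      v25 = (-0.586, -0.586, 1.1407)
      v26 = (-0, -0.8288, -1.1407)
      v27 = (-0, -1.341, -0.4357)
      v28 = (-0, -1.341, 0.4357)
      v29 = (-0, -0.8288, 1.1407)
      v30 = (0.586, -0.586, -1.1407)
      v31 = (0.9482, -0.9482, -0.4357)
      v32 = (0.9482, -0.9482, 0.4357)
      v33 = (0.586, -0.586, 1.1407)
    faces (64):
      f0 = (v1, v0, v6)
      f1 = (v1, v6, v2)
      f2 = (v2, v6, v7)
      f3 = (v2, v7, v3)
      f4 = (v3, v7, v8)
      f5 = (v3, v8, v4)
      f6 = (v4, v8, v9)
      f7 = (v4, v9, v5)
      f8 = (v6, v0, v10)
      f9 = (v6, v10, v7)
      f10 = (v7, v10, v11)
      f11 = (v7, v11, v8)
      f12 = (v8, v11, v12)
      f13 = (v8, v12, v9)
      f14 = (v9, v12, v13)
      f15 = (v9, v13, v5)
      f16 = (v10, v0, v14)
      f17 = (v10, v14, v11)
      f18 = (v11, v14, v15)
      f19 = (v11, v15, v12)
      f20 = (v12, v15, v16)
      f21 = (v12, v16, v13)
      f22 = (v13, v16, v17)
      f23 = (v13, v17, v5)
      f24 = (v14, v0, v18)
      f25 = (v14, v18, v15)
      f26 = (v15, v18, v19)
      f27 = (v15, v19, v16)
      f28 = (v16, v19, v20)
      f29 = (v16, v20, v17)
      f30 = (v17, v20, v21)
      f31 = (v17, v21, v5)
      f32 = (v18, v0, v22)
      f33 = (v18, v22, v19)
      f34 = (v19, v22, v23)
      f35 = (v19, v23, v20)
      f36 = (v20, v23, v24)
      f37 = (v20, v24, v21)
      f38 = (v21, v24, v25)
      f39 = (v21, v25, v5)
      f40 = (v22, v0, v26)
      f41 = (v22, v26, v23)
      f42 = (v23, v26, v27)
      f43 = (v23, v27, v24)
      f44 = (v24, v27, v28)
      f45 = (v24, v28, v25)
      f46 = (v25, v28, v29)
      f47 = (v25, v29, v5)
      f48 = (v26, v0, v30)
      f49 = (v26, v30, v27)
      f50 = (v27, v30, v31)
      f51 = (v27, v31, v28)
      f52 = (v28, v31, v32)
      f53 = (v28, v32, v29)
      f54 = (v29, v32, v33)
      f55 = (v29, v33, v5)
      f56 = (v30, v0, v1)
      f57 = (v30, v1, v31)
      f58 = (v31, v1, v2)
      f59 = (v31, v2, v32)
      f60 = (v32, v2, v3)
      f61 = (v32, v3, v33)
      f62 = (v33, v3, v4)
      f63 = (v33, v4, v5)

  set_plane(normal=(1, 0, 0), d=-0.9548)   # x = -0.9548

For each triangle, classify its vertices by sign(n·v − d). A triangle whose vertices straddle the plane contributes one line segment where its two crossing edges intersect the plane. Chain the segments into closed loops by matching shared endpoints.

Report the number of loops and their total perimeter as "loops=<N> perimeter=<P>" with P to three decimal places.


loops=1 perimeter=6.035

Straddling triangles (10 of 64):
  (v15,v18,v19) [++-] → (-0.9548, 0, -0.967272)–(-0.9548, 0.932268, -0.4357)  len=1.0732
  (v15,v19,v16) [+-+] → (-0.9548, 0.932268, -0.4357)–(-0.9548, 0.932268, 0.421058)  len=0.8568
  (v16,v19,v20) [+--] → (-0.9548, 0.932268, 0.421058)–(-0.9548, 0.932268, 0.4357)  len=0.0146
  (v16,v20,v17) [+-+] → (-0.9548, 0.932268, 0.4357)–(-0.9548, 0.299753, 0.796324)  len=0.7281
  (v17,v20,v21) [+-+] → (-0.9548, 0.299753, 0.796324)–(-0.9548, 0, 0.967272)  len=0.3451
  (v18,v22,v19) [++-] → (-0.9548, -0.299753, -0.796324)–(-0.9548, 0, -0.967272)  len=0.3451
  (v19,v22,v23) [-++] → (-0.9548, -0.299753, -0.796324)–(-0.9548, -0.932268, -0.4357)  len=0.7281
  (v19,v23,v20) [-+-] → (-0.9548, -0.932268, -0.4357)–(-0.9548, -0.932268, -0.421058)  len=0.0146
  (v20,v23,v24) [-++] → (-0.9548, -0.932268, -0.421058)–(-0.9548, -0.932268, 0.4357)  len=0.8568
  (v20,v24,v21) [-++] → (-0.9548, -0.932268, 0.4357)–(-0.9548, 0, 0.967272)  len=1.0732

Chained into 1 loop(s):
  loop 1: 10 segments, perimeter = 6.0355
Total perimeter = 6.035


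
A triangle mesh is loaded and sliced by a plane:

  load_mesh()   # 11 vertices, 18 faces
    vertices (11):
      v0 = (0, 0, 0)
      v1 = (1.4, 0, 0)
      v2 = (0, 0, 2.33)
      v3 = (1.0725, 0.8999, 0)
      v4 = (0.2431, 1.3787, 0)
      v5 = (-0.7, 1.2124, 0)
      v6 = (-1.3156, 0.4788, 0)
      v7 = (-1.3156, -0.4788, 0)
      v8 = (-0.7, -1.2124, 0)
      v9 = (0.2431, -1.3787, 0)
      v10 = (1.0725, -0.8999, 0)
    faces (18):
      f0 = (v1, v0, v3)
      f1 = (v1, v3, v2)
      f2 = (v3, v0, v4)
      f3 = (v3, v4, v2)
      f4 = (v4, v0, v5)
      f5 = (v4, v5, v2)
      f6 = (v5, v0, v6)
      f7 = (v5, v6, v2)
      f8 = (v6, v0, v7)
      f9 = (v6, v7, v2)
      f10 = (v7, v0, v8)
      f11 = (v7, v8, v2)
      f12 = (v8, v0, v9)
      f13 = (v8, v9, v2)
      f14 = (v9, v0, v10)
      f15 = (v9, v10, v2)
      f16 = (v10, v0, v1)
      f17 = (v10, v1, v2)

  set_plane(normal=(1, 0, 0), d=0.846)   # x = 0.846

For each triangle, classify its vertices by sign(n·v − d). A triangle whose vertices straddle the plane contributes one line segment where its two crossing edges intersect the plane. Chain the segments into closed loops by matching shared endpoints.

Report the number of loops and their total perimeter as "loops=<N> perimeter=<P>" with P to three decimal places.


Straddling triangles (8 of 18):
  (v1,v0,v3) [+-+] → (0.846, 0, 0)–(0.846, 0.709851, 0)  len=0.7099
  (v1,v3,v2) [++-] → (0.846, 0.709851, 0.49207)–(0.846, 0, 0.922014)  len=0.8299
  (v3,v0,v4) [+--] → (0.846, 0.709851, 0)–(0.846, 1.03066, 0)  len=0.3208
  (v3,v4,v2) [+--] → (0.846, 1.03066, 0)–(0.846, 0.709851, 0.49207)  len=0.5874
  (v9,v0,v10) [--+] → (0.846, -0.709851, 0)–(0.846, -1.03066, 0)  len=0.3208
  (v9,v10,v2) [-+-] → (0.846, -1.03066, 0)–(0.846, -0.709851, 0.49207)  len=0.5874
  (v10,v0,v1) [+-+] → (0.846, -0.709851, 0)–(0.846, 0, 0)  len=0.7099
  (v10,v1,v2) [++-] → (0.846, 0, 0.922014)–(0.846, -0.709851, 0.49207)  len=0.8299

Chained into 1 loop(s):
  loop 1: 8 segments, perimeter = 4.8959
Total perimeter = 4.896

loops=1 perimeter=4.896


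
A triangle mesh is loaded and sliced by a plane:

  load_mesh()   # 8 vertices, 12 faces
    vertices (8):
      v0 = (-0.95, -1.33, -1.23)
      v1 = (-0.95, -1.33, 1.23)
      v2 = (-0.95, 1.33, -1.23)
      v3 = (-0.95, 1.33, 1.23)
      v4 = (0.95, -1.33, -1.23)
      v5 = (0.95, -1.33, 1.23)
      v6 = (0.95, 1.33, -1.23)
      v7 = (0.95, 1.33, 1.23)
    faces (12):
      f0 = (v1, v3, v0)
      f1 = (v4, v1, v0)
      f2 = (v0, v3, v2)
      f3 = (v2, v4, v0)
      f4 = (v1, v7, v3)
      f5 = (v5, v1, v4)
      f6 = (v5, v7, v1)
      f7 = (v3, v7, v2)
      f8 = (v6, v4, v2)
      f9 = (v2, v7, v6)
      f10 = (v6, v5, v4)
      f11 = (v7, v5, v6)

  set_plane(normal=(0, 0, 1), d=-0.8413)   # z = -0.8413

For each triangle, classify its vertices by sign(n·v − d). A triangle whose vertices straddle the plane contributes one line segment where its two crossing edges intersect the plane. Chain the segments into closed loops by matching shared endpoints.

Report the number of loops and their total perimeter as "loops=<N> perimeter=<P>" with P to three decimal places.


loops=1 perimeter=9.120

Straddling triangles (8 of 12):
  (v1,v3,v0) [++-] → (-0.95, -0.909698, -0.8413)–(-0.95, -1.33, -0.8413)  len=0.4203
  (v4,v1,v0) [-+-] → (0.649785, -1.33, -0.8413)–(-0.95, -1.33, -0.8413)  len=1.5998
  (v0,v3,v2) [-+-] → (-0.95, -0.909698, -0.8413)–(-0.95, 1.33, -0.8413)  len=2.2397
  (v5,v1,v4) [++-] → (0.649785, -1.33, -0.8413)–(0.95, -1.33, -0.8413)  len=0.3002
  (v3,v7,v2) [++-] → (-0.649785, 1.33, -0.8413)–(-0.95, 1.33, -0.8413)  len=0.3002
  (v2,v7,v6) [-+-] → (-0.649785, 1.33, -0.8413)–(0.95, 1.33, -0.8413)  len=1.5998
  (v6,v5,v4) [-+-] → (0.95, 0.909698, -0.8413)–(0.95, -1.33, -0.8413)  len=2.2397
  (v7,v5,v6) [++-] → (0.95, 0.909698, -0.8413)–(0.95, 1.33, -0.8413)  len=0.4203

Chained into 1 loop(s):
  loop 1: 8 segments, perimeter = 9.1200
Total perimeter = 9.120


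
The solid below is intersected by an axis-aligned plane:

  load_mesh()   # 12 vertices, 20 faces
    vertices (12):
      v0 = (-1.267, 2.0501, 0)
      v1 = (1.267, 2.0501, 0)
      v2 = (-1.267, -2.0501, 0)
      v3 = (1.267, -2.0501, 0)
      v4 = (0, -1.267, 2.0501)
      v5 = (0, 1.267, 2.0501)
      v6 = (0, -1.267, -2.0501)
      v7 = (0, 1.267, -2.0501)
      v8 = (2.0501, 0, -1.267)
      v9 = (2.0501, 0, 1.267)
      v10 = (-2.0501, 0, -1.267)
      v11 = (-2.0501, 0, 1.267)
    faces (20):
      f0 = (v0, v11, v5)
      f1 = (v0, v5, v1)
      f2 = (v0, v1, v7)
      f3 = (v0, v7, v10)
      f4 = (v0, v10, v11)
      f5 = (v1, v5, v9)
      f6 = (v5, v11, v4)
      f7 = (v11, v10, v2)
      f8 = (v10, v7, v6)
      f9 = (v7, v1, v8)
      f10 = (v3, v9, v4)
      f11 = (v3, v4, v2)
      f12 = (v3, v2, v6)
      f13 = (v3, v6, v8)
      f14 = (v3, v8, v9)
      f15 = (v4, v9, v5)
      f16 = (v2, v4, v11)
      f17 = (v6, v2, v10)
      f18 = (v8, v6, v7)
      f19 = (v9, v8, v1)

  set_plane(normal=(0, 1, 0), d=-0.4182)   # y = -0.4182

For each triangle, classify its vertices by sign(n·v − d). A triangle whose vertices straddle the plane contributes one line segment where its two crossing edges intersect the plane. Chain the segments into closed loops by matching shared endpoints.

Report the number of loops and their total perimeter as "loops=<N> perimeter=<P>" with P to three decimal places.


loops=1 perimeter=12.839

Straddling triangles (10 of 20):
  (v5,v11,v4) [++-] → (-1.37342, -0.4182, 1.52548)–(0, -0.4182, 2.0501)  len=1.4702
  (v11,v10,v2) [++-] → (-1.89036, -0.4182, -1.00854)–(-1.89036, -0.4182, 1.00854)  len=2.0171
  (v10,v7,v6) [++-] → (0, -0.4182, -2.0501)–(-1.37342, -0.4182, -1.52548)  len=1.4702
  (v3,v9,v4) [-+-] → (1.89036, -0.4182, 1.00854)–(1.37342, -0.4182, 1.52548)  len=0.7311
  (v3,v6,v8) [--+] → (1.37342, -0.4182, -1.52548)–(1.89036, -0.4182, -1.00854)  len=0.7311
  (v3,v8,v9) [-++] → (1.89036, -0.4182, -1.00854)–(1.89036, -0.4182, 1.00854)  len=2.0171
  (v4,v9,v5) [-++] → (1.37342, -0.4182, 1.52548)–(0, -0.4182, 2.0501)  len=1.4702
  (v2,v4,v11) [--+] → (-1.37342, -0.4182, 1.52548)–(-1.89036, -0.4182, 1.00854)  len=0.7311
  (v6,v2,v10) [--+] → (-1.89036, -0.4182, -1.00854)–(-1.37342, -0.4182, -1.52548)  len=0.7311
  (v8,v6,v7) [+-+] → (1.37342, -0.4182, -1.52548)–(0, -0.4182, -2.0501)  len=1.4702

Chained into 1 loop(s):
  loop 1: 10 segments, perimeter = 12.8392
Total perimeter = 12.839


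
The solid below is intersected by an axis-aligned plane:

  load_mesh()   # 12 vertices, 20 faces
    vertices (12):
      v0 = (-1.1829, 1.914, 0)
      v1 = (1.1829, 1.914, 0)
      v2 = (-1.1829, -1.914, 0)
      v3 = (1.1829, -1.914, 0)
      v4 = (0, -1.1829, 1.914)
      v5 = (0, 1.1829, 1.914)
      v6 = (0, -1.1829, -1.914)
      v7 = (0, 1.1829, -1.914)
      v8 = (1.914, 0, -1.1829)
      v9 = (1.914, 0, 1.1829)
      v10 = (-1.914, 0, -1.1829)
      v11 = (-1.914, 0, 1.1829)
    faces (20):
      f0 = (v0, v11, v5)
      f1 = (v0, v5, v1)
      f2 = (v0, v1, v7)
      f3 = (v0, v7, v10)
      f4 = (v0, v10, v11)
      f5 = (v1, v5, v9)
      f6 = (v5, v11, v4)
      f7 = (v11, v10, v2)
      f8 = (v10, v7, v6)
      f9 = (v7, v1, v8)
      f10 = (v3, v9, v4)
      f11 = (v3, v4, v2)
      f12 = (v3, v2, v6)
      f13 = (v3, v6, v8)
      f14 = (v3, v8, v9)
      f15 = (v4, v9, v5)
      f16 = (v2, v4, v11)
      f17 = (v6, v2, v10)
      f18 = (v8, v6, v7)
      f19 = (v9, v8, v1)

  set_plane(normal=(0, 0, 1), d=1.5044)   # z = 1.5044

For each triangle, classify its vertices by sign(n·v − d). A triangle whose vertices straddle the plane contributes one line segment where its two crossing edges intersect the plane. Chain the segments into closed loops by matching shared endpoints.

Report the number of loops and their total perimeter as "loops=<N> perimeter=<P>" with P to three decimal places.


loops=1 perimeter=7.727

Straddling triangles (8 of 20):
  (v0,v11,v5) [--+] → (-1.07232, 0.520178, 1.5044)–(-0.253143, 1.33936, 1.5044)  len=1.1585
  (v0,v5,v1) [-+-] → (-0.253143, 1.33936, 1.5044)–(0.253143, 1.33936, 1.5044)  len=0.5063
  (v1,v5,v9) [-+-] → (0.253143, 1.33936, 1.5044)–(1.07232, 0.520178, 1.5044)  len=1.1585
  (v5,v11,v4) [+-+] → (-1.07232, 0.520178, 1.5044)–(-1.07232, -0.520178, 1.5044)  len=1.0404
  (v3,v9,v4) [--+] → (1.07232, -0.520178, 1.5044)–(0.253143, -1.33936, 1.5044)  len=1.1585
  (v3,v4,v2) [-+-] → (0.253143, -1.33936, 1.5044)–(-0.253143, -1.33936, 1.5044)  len=0.5063
  (v4,v9,v5) [+-+] → (1.07232, -0.520178, 1.5044)–(1.07232, 0.520178, 1.5044)  len=1.0404
  (v2,v4,v11) [-+-] → (-0.253143, -1.33936, 1.5044)–(-1.07232, -0.520178, 1.5044)  len=1.1585

Chained into 1 loop(s):
  loop 1: 8 segments, perimeter = 7.7273
Total perimeter = 7.727


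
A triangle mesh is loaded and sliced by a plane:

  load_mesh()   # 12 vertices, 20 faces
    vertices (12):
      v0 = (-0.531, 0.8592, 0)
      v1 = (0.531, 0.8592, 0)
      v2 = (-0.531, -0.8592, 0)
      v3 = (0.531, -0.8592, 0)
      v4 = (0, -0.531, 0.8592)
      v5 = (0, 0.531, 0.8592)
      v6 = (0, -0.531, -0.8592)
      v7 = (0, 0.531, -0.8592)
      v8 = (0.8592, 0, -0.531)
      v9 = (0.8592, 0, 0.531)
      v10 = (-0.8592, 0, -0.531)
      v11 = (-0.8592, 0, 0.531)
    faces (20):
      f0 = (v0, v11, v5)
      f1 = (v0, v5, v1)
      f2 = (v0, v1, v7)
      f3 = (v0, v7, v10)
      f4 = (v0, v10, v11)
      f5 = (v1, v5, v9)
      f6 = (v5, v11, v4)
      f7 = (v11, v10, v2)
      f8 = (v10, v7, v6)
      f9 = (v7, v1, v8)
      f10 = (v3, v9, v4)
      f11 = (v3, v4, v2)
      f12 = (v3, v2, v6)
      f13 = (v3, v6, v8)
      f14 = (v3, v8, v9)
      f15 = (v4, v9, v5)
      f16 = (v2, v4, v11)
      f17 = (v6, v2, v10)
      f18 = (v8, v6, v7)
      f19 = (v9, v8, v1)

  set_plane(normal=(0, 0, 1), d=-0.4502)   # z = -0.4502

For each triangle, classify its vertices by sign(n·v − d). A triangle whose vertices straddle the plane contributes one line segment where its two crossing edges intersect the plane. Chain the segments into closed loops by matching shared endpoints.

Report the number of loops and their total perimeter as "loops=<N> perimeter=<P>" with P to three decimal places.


Straddling triangles (10 of 20):
  (v0,v1,v7) [++-] → (0.252769, 0.687231, -0.4502)–(-0.252769, 0.687231, -0.4502)  len=0.5055
  (v0,v7,v10) [+--] → (-0.252769, 0.687231, -0.4502)–(-0.809259, 0.130741, -0.4502)  len=0.7870
  (v0,v10,v11) [+-+] → (-0.809259, 0.130741, -0.4502)–(-0.8592, 0, -0.4502)  len=0.1400
  (v11,v10,v2) [+-+] → (-0.8592, 0, -0.4502)–(-0.809259, -0.130741, -0.4502)  len=0.1400
  (v7,v1,v8) [-+-] → (0.252769, 0.687231, -0.4502)–(0.809259, 0.130741, -0.4502)  len=0.7870
  (v3,v2,v6) [++-] → (-0.252769, -0.687231, -0.4502)–(0.252769, -0.687231, -0.4502)  len=0.5055
  (v3,v6,v8) [+--] → (0.252769, -0.687231, -0.4502)–(0.809259, -0.130741, -0.4502)  len=0.7870
  (v3,v8,v9) [+-+] → (0.809259, -0.130741, -0.4502)–(0.8592, 0, -0.4502)  len=0.1400
  (v6,v2,v10) [-+-] → (-0.252769, -0.687231, -0.4502)–(-0.809259, -0.130741, -0.4502)  len=0.7870
  (v9,v8,v1) [+-+] → (0.8592, 0, -0.4502)–(0.809259, 0.130741, -0.4502)  len=0.1400

Chained into 1 loop(s):
  loop 1: 10 segments, perimeter = 4.7189
Total perimeter = 4.719

loops=1 perimeter=4.719


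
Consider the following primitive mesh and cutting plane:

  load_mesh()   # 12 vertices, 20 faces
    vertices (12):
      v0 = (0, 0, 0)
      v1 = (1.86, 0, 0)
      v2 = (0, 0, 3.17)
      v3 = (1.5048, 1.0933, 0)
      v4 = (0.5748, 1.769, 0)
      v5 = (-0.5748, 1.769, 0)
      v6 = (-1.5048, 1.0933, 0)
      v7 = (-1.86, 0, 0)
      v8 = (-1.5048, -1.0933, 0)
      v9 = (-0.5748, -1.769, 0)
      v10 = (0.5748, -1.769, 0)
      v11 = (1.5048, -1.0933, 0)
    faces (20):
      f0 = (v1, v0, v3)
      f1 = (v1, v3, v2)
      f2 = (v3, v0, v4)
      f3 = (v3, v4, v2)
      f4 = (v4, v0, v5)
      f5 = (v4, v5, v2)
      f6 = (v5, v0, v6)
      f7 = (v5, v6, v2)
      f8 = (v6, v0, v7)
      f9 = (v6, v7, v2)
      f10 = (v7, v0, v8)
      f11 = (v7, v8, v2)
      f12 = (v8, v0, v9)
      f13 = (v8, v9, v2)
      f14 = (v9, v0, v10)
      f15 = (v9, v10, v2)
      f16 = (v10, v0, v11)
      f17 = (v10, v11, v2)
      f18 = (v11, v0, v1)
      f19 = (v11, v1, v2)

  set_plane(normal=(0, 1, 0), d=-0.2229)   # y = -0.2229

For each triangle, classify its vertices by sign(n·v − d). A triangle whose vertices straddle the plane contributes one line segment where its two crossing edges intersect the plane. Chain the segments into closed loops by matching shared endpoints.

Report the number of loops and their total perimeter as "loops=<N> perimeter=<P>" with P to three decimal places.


Straddling triangles (10 of 20):
  (v7,v0,v8) [++-] → (-0.306796, -0.2229, 0)–(-1.78758, -0.2229, 0)  len=1.4808
  (v7,v8,v2) [+-+] → (-1.78758, -0.2229, 0)–(-0.306796, -0.2229, 2.52371)  len=2.9261
  (v8,v0,v9) [-+-] → (-0.306796, -0.2229, 0)–(-0.0724267, -0.2229, 0)  len=0.2344
  (v8,v9,v2) [--+] → (-0.0724267, -0.2229, 2.77057)–(-0.306796, -0.2229, 2.52371)  len=0.3404
  (v9,v0,v10) [-+-] → (-0.0724267, -0.2229, 0)–(0.0724267, -0.2229, 0)  len=0.1449
  (v9,v10,v2) [--+] → (0.0724267, -0.2229, 2.77057)–(-0.0724267, -0.2229, 2.77057)  len=0.1449
  (v10,v0,v11) [-+-] → (0.0724267, -0.2229, 0)–(0.306796, -0.2229, 0)  len=0.2344
  (v10,v11,v2) [--+] → (0.306796, -0.2229, 2.52371)–(0.0724267, -0.2229, 2.77057)  len=0.3404
  (v11,v0,v1) [-++] → (0.306796, -0.2229, 0)–(1.78758, -0.2229, 0)  len=1.4808
  (v11,v1,v2) [-++] → (1.78758, -0.2229, 0)–(0.306796, -0.2229, 2.52371)  len=2.9261

Chained into 1 loop(s):
  loop 1: 10 segments, perimeter = 10.2529
Total perimeter = 10.253

loops=1 perimeter=10.253


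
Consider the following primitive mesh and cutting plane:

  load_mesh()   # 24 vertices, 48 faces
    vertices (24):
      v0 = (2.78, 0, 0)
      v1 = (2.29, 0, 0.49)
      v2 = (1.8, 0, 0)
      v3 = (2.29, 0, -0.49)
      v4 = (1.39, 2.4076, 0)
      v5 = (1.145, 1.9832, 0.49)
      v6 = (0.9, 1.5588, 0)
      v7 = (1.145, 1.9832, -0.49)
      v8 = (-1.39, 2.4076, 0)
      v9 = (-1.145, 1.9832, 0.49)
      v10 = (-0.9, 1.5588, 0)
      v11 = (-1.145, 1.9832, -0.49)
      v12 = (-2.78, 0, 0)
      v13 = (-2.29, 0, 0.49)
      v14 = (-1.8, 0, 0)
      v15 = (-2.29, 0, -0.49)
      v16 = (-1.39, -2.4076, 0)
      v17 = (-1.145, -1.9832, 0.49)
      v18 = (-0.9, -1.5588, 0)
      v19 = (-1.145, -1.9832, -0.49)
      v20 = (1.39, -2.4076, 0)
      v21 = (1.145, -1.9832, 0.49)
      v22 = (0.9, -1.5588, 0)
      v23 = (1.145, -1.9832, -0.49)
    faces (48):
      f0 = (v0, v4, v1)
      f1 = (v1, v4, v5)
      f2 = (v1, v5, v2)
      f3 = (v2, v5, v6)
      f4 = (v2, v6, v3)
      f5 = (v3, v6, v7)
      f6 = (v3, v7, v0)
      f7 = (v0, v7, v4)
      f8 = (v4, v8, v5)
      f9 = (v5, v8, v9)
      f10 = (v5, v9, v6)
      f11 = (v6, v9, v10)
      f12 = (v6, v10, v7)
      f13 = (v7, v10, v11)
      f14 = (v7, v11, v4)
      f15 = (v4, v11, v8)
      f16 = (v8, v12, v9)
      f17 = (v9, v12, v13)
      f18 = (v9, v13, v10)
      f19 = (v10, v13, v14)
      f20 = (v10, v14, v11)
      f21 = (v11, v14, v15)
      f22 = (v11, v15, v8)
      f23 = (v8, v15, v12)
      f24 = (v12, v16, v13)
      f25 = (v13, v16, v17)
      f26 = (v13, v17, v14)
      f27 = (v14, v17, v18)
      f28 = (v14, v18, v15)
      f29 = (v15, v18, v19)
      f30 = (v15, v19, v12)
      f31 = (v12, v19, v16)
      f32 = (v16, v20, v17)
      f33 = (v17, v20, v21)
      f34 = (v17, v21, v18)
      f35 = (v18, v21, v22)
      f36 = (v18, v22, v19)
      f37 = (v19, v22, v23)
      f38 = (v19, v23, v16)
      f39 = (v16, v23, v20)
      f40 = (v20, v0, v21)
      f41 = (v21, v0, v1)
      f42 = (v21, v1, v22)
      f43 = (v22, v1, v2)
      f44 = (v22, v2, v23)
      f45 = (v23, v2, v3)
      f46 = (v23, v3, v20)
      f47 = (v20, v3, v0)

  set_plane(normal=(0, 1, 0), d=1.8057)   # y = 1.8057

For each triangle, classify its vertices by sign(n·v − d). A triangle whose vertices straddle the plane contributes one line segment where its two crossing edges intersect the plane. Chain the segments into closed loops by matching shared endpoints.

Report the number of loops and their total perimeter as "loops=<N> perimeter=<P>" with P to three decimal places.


Straddling triangles (18 of 48):
  (v0,v4,v1) [-+-] → (1.7375, 1.8057, 0)–(1.615, 1.8057, 0.1225)  len=0.1732
  (v1,v4,v5) [-++] → (1.615, 1.8057, 0.1225)–(1.24748, 1.8057, 0.49)  len=0.5197
  (v1,v5,v2) [-+-] → (1.24748, 1.8057, 0.49)–(1.20362, 1.8057, 0.446144)  len=0.0620
  (v2,v5,v6) [-+-] → (1.20362, 1.8057, 0.446144)–(1.04253, 1.8057, 0.285064)  len=0.2278
  (v3,v6,v7) [--+] → (1.04253, 1.8057, -0.285064)–(1.24748, 1.8057, -0.49)  len=0.2898
  (v3,v7,v0) [-+-] → (1.24748, 1.8057, -0.49)–(1.29134, 1.8057, -0.446144)  len=0.0620
  (v0,v7,v4) [-++] → (1.29134, 1.8057, -0.446144)–(1.7375, 1.8057, 0)  len=0.6310
  (v5,v9,v6) [++-] → (-0.289704, 1.8057, 0.285064)–(1.04253, 1.8057, 0.285064)  len=1.3322
  (v6,v9,v10) [-+-] → (-0.289704, 1.8057, 0.285064)–(-1.04253, 1.8057, 0.285064)  len=0.7528
  (v6,v10,v7) [--+] → (0.289704, 1.8057, -0.285064)–(1.04253, 1.8057, -0.285064)  len=0.7528
  (v7,v10,v11) [+-+] → (0.289704, 1.8057, -0.285064)–(-1.04253, 1.8057, -0.285064)  len=1.3322
  (v8,v12,v9) [+-+] → (-1.7375, 1.8057, 0)–(-1.29134, 1.8057, 0.446144)  len=0.6310
  (v9,v12,v13) [+--] → (-1.29134, 1.8057, 0.446144)–(-1.24748, 1.8057, 0.49)  len=0.0620
  (v9,v13,v10) [+--] → (-1.24748, 1.8057, 0.49)–(-1.04253, 1.8057, 0.285064)  len=0.2898
  (v10,v14,v11) [--+] → (-1.20362, 1.8057, -0.446144)–(-1.04253, 1.8057, -0.285064)  len=0.2278
  (v11,v14,v15) [+--] → (-1.20362, 1.8057, -0.446144)–(-1.24748, 1.8057, -0.49)  len=0.0620
  (v11,v15,v8) [+-+] → (-1.24748, 1.8057, -0.49)–(-1.615, 1.8057, -0.1225)  len=0.5197
  (v8,v15,v12) [+--] → (-1.615, 1.8057, -0.1225)–(-1.7375, 1.8057, 0)  len=0.1732

Chained into 1 loop(s):
  loop 1: 18 segments, perimeter = 8.1014
Total perimeter = 8.101

loops=1 perimeter=8.101


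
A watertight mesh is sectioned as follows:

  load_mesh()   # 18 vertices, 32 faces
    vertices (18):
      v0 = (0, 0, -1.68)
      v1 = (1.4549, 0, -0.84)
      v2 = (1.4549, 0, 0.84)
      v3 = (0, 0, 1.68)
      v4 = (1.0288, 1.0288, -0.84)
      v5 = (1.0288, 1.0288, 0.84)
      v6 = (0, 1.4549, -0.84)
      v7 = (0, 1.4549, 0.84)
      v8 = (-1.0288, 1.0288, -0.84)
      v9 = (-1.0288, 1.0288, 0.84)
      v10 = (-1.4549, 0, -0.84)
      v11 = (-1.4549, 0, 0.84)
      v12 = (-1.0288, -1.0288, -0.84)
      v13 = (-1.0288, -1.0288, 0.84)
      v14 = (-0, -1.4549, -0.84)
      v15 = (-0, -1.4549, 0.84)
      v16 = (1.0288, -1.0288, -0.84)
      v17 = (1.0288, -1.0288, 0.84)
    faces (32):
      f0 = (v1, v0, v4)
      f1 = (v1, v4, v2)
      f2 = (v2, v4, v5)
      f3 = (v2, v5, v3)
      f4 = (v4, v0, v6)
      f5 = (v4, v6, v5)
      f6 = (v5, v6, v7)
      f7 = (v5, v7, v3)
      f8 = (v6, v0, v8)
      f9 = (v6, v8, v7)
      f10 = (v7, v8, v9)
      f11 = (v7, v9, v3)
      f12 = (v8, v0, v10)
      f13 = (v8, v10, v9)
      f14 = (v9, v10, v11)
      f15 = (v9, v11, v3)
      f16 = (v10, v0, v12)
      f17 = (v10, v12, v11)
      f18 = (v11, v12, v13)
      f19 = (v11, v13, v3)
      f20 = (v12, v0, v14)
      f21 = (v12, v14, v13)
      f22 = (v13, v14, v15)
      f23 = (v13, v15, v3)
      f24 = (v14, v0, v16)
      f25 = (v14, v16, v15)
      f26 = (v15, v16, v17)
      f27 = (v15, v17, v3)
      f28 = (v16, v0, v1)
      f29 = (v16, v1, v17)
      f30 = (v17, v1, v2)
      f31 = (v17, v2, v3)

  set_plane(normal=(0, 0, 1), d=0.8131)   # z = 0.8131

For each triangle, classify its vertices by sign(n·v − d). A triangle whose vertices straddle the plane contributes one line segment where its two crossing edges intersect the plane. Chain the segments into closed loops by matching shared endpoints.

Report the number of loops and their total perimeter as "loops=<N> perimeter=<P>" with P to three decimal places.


loops=1 perimeter=8.908

Straddling triangles (16 of 32):
  (v1,v4,v2) [--+] → (1.44808, 0.016473, 0.8131)–(1.4549, 0, 0.8131)  len=0.0178
  (v2,v4,v5) [+-+] → (1.44808, 0.016473, 0.8131)–(1.0288, 1.0288, 0.8131)  len=1.0957
  (v4,v6,v5) [--+] → (1.01233, 1.03562, 0.8131)–(1.0288, 1.0288, 0.8131)  len=0.0178
  (v5,v6,v7) [+-+] → (1.01233, 1.03562, 0.8131)–(0, 1.4549, 0.8131)  len=1.0957
  (v6,v8,v7) [--+] → (-0.016473, 1.44808, 0.8131)–(0, 1.4549, 0.8131)  len=0.0178
  (v7,v8,v9) [+-+] → (-0.016473, 1.44808, 0.8131)–(-1.0288, 1.0288, 0.8131)  len=1.0957
  (v8,v10,v9) [--+] → (-1.03562, 1.01233, 0.8131)–(-1.0288, 1.0288, 0.8131)  len=0.0178
  (v9,v10,v11) [+-+] → (-1.03562, 1.01233, 0.8131)–(-1.4549, 0, 0.8131)  len=1.0957
  (v10,v12,v11) [--+] → (-1.44808, -0.016473, 0.8131)–(-1.4549, 0, 0.8131)  len=0.0178
  (v11,v12,v13) [+-+] → (-1.44808, -0.016473, 0.8131)–(-1.0288, -1.0288, 0.8131)  len=1.0957
  (v12,v14,v13) [--+] → (-1.01233, -1.03562, 0.8131)–(-1.0288, -1.0288, 0.8131)  len=0.0178
  (v13,v14,v15) [+-+] → (-1.01233, -1.03562, 0.8131)–(0, -1.4549, 0.8131)  len=1.0957
  (v14,v16,v15) [--+] → (0.016473, -1.44808, 0.8131)–(0, -1.4549, 0.8131)  len=0.0178
  (v15,v16,v17) [+-+] → (0.016473, -1.44808, 0.8131)–(1.0288, -1.0288, 0.8131)  len=1.0957
  (v16,v1,v17) [--+] → (1.03562, -1.01233, 0.8131)–(1.0288, -1.0288, 0.8131)  len=0.0178
  (v17,v1,v2) [+-+] → (1.03562, -1.01233, 0.8131)–(1.4549, 0, 0.8131)  len=1.0957

Chained into 1 loop(s):
  loop 1: 16 segments, perimeter = 8.9084
Total perimeter = 8.908


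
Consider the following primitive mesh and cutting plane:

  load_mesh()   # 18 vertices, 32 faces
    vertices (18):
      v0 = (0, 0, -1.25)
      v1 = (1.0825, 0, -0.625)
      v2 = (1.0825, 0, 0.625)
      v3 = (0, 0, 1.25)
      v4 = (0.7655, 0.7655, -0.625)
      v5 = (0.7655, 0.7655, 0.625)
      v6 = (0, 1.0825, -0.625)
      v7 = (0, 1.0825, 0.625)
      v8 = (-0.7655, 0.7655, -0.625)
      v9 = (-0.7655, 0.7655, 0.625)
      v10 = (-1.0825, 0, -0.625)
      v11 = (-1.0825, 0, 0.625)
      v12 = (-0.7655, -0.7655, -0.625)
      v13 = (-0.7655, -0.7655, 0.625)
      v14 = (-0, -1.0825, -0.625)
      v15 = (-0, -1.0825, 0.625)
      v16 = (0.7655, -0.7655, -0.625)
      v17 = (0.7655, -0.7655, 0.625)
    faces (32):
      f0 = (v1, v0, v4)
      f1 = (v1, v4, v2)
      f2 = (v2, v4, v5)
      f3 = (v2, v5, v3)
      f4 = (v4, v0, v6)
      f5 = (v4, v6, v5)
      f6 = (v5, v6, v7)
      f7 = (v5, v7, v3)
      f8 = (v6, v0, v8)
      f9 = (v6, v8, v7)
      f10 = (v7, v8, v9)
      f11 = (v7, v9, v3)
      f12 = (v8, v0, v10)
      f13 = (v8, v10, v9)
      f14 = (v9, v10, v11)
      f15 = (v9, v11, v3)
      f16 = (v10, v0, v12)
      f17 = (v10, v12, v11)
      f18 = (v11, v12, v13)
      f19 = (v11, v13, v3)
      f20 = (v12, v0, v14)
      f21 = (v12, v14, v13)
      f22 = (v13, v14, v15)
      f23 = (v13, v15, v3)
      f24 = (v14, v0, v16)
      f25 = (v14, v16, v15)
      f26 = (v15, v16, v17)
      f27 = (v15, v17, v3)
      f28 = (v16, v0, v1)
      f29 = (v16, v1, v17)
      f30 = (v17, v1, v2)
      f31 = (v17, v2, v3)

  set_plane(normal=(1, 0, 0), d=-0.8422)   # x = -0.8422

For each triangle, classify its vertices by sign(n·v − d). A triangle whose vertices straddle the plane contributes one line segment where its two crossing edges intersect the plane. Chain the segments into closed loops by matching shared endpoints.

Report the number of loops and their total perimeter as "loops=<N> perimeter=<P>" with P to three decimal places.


Straddling triangles (8 of 32):
  (v8,v0,v10) [++-] → (-0.8422, 0, -0.763741)–(-0.8422, 0.580283, -0.625)  len=0.5966
  (v8,v10,v9) [+-+] → (-0.8422, 0.580283, -0.625)–(-0.8422, 0.580283, 0.322555)  len=0.9476
  (v9,v10,v11) [+--] → (-0.8422, 0.580283, 0.322555)–(-0.8422, 0.580283, 0.625)  len=0.3024
  (v9,v11,v3) [+-+] → (-0.8422, 0.580283, 0.625)–(-0.8422, 0, 0.763741)  len=0.5966
  (v10,v0,v12) [-++] → (-0.8422, 0, -0.763741)–(-0.8422, -0.580283, -0.625)  len=0.5966
  (v10,v12,v11) [-+-] → (-0.8422, -0.580283, -0.625)–(-0.8422, -0.580283, -0.322555)  len=0.3024
  (v11,v12,v13) [-++] → (-0.8422, -0.580283, -0.322555)–(-0.8422, -0.580283, 0.625)  len=0.9476
  (v11,v13,v3) [-++] → (-0.8422, -0.580283, 0.625)–(-0.8422, 0, 0.763741)  len=0.5966

Chained into 1 loop(s):
  loop 1: 8 segments, perimeter = 4.8866
Total perimeter = 4.887

loops=1 perimeter=4.887


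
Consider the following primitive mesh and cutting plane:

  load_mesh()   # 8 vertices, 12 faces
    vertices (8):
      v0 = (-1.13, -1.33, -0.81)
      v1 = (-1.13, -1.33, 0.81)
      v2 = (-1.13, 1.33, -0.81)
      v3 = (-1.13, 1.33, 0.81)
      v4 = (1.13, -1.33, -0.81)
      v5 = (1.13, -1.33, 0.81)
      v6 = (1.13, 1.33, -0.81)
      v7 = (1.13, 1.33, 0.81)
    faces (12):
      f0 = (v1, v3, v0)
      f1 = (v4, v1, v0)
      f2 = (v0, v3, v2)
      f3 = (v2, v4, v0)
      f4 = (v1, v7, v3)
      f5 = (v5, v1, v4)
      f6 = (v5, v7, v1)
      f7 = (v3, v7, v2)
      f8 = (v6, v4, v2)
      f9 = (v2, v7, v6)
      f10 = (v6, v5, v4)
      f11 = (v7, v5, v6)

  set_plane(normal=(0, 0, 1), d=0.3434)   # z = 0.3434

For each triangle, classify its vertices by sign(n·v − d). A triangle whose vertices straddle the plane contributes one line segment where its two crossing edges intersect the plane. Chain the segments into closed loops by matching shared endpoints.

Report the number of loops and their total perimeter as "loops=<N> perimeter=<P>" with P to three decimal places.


loops=1 perimeter=9.840

Straddling triangles (8 of 12):
  (v1,v3,v0) [++-] → (-1.13, 0.563854, 0.3434)–(-1.13, -1.33, 0.3434)  len=1.8939
  (v4,v1,v0) [-+-] → (-0.479064, -1.33, 0.3434)–(-1.13, -1.33, 0.3434)  len=0.6509
  (v0,v3,v2) [-+-] → (-1.13, 0.563854, 0.3434)–(-1.13, 1.33, 0.3434)  len=0.7661
  (v5,v1,v4) [++-] → (-0.479064, -1.33, 0.3434)–(1.13, -1.33, 0.3434)  len=1.6091
  (v3,v7,v2) [++-] → (0.479064, 1.33, 0.3434)–(-1.13, 1.33, 0.3434)  len=1.6091
  (v2,v7,v6) [-+-] → (0.479064, 1.33, 0.3434)–(1.13, 1.33, 0.3434)  len=0.6509
  (v6,v5,v4) [-+-] → (1.13, -0.563854, 0.3434)–(1.13, -1.33, 0.3434)  len=0.7661
  (v7,v5,v6) [++-] → (1.13, -0.563854, 0.3434)–(1.13, 1.33, 0.3434)  len=1.8939

Chained into 1 loop(s):
  loop 1: 8 segments, perimeter = 9.8400
Total perimeter = 9.840
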